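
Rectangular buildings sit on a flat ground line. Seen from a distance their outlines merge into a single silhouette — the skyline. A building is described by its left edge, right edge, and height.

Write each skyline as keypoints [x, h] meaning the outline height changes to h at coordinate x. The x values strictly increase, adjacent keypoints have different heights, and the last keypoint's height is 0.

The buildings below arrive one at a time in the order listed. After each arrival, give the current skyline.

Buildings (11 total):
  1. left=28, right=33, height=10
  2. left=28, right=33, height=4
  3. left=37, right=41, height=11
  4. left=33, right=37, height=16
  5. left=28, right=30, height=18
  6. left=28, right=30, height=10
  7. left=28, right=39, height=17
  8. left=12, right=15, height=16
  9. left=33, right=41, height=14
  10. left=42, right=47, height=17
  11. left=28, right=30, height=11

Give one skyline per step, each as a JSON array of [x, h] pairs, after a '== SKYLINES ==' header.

== SKYLINES ==
[[28,10],[33,0]]
[[28,10],[33,0]]
[[28,10],[33,0],[37,11],[41,0]]
[[28,10],[33,16],[37,11],[41,0]]
[[28,18],[30,10],[33,16],[37,11],[41,0]]
[[28,18],[30,10],[33,16],[37,11],[41,0]]
[[28,18],[30,17],[39,11],[41,0]]
[[12,16],[15,0],[28,18],[30,17],[39,11],[41,0]]
[[12,16],[15,0],[28,18],[30,17],[39,14],[41,0]]
[[12,16],[15,0],[28,18],[30,17],[39,14],[41,0],[42,17],[47,0]]
[[12,16],[15,0],[28,18],[30,17],[39,14],[41,0],[42,17],[47,0]]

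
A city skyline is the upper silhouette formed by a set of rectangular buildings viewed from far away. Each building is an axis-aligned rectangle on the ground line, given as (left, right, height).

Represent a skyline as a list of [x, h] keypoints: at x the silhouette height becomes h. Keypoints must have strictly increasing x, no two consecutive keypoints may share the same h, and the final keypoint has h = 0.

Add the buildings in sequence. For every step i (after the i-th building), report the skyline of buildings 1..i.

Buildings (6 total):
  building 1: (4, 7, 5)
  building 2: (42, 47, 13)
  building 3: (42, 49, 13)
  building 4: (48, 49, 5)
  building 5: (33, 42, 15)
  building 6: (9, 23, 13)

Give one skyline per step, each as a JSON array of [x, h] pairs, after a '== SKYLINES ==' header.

== SKYLINES ==
[[4,5],[7,0]]
[[4,5],[7,0],[42,13],[47,0]]
[[4,5],[7,0],[42,13],[49,0]]
[[4,5],[7,0],[42,13],[49,0]]
[[4,5],[7,0],[33,15],[42,13],[49,0]]
[[4,5],[7,0],[9,13],[23,0],[33,15],[42,13],[49,0]]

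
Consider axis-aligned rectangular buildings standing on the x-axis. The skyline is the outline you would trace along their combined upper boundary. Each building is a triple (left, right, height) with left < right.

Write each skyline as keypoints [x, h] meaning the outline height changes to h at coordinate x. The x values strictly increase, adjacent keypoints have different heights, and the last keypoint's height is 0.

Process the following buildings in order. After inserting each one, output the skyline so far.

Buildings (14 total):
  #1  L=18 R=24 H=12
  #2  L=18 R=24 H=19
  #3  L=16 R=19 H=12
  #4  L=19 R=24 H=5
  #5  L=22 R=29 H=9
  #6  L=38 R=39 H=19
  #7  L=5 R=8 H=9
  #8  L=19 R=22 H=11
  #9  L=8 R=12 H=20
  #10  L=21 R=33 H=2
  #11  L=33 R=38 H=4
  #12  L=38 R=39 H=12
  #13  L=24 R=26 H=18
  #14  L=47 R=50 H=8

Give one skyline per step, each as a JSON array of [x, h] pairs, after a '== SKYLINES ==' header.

== SKYLINES ==
[[18,12],[24,0]]
[[18,19],[24,0]]
[[16,12],[18,19],[24,0]]
[[16,12],[18,19],[24,0]]
[[16,12],[18,19],[24,9],[29,0]]
[[16,12],[18,19],[24,9],[29,0],[38,19],[39,0]]
[[5,9],[8,0],[16,12],[18,19],[24,9],[29,0],[38,19],[39,0]]
[[5,9],[8,0],[16,12],[18,19],[24,9],[29,0],[38,19],[39,0]]
[[5,9],[8,20],[12,0],[16,12],[18,19],[24,9],[29,0],[38,19],[39,0]]
[[5,9],[8,20],[12,0],[16,12],[18,19],[24,9],[29,2],[33,0],[38,19],[39,0]]
[[5,9],[8,20],[12,0],[16,12],[18,19],[24,9],[29,2],[33,4],[38,19],[39,0]]
[[5,9],[8,20],[12,0],[16,12],[18,19],[24,9],[29,2],[33,4],[38,19],[39,0]]
[[5,9],[8,20],[12,0],[16,12],[18,19],[24,18],[26,9],[29,2],[33,4],[38,19],[39,0]]
[[5,9],[8,20],[12,0],[16,12],[18,19],[24,18],[26,9],[29,2],[33,4],[38,19],[39,0],[47,8],[50,0]]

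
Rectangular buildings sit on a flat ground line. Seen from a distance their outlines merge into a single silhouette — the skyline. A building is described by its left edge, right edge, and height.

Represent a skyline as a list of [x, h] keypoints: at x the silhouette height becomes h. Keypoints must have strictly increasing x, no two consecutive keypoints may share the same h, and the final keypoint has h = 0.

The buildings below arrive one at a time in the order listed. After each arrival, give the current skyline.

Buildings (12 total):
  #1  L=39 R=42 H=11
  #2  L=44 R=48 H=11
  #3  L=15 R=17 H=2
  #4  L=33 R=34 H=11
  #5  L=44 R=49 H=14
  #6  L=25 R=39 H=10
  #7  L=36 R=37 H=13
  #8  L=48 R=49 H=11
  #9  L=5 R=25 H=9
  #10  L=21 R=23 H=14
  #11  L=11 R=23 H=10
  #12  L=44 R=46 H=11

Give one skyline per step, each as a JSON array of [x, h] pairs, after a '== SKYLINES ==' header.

== SKYLINES ==
[[39,11],[42,0]]
[[39,11],[42,0],[44,11],[48,0]]
[[15,2],[17,0],[39,11],[42,0],[44,11],[48,0]]
[[15,2],[17,0],[33,11],[34,0],[39,11],[42,0],[44,11],[48,0]]
[[15,2],[17,0],[33,11],[34,0],[39,11],[42,0],[44,14],[49,0]]
[[15,2],[17,0],[25,10],[33,11],[34,10],[39,11],[42,0],[44,14],[49,0]]
[[15,2],[17,0],[25,10],[33,11],[34,10],[36,13],[37,10],[39,11],[42,0],[44,14],[49,0]]
[[15,2],[17,0],[25,10],[33,11],[34,10],[36,13],[37,10],[39,11],[42,0],[44,14],[49,0]]
[[5,9],[25,10],[33,11],[34,10],[36,13],[37,10],[39,11],[42,0],[44,14],[49,0]]
[[5,9],[21,14],[23,9],[25,10],[33,11],[34,10],[36,13],[37,10],[39,11],[42,0],[44,14],[49,0]]
[[5,9],[11,10],[21,14],[23,9],[25,10],[33,11],[34,10],[36,13],[37,10],[39,11],[42,0],[44,14],[49,0]]
[[5,9],[11,10],[21,14],[23,9],[25,10],[33,11],[34,10],[36,13],[37,10],[39,11],[42,0],[44,14],[49,0]]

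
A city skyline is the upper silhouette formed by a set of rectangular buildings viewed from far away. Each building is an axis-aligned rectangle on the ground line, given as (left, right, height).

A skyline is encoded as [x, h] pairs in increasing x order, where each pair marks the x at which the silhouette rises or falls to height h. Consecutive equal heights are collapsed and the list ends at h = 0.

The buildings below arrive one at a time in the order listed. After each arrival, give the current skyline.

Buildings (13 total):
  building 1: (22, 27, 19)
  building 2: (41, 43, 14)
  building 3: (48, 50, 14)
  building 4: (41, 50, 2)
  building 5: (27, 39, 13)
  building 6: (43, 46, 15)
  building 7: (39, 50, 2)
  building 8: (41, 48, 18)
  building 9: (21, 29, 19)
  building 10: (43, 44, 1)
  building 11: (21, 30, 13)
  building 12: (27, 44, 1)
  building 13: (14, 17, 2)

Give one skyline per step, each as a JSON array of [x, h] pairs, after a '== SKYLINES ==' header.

== SKYLINES ==
[[22,19],[27,0]]
[[22,19],[27,0],[41,14],[43,0]]
[[22,19],[27,0],[41,14],[43,0],[48,14],[50,0]]
[[22,19],[27,0],[41,14],[43,2],[48,14],[50,0]]
[[22,19],[27,13],[39,0],[41,14],[43,2],[48,14],[50,0]]
[[22,19],[27,13],[39,0],[41,14],[43,15],[46,2],[48,14],[50,0]]
[[22,19],[27,13],[39,2],[41,14],[43,15],[46,2],[48,14],[50,0]]
[[22,19],[27,13],[39,2],[41,18],[48,14],[50,0]]
[[21,19],[29,13],[39,2],[41,18],[48,14],[50,0]]
[[21,19],[29,13],[39,2],[41,18],[48,14],[50,0]]
[[21,19],[29,13],[39,2],[41,18],[48,14],[50,0]]
[[21,19],[29,13],[39,2],[41,18],[48,14],[50,0]]
[[14,2],[17,0],[21,19],[29,13],[39,2],[41,18],[48,14],[50,0]]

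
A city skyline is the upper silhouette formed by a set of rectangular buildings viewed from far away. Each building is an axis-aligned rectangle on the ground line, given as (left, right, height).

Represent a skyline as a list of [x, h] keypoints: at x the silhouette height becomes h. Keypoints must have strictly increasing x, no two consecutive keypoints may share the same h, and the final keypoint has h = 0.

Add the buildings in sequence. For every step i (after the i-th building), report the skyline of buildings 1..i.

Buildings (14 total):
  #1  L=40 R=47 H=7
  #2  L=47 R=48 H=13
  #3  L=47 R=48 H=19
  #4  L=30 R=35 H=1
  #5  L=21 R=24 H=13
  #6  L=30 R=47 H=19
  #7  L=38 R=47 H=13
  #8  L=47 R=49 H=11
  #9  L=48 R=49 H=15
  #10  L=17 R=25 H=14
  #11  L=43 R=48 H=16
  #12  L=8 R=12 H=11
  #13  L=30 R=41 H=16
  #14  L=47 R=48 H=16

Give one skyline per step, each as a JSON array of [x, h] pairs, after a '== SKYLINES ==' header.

== SKYLINES ==
[[40,7],[47,0]]
[[40,7],[47,13],[48,0]]
[[40,7],[47,19],[48,0]]
[[30,1],[35,0],[40,7],[47,19],[48,0]]
[[21,13],[24,0],[30,1],[35,0],[40,7],[47,19],[48,0]]
[[21,13],[24,0],[30,19],[48,0]]
[[21,13],[24,0],[30,19],[48,0]]
[[21,13],[24,0],[30,19],[48,11],[49,0]]
[[21,13],[24,0],[30,19],[48,15],[49,0]]
[[17,14],[25,0],[30,19],[48,15],[49,0]]
[[17,14],[25,0],[30,19],[48,15],[49,0]]
[[8,11],[12,0],[17,14],[25,0],[30,19],[48,15],[49,0]]
[[8,11],[12,0],[17,14],[25,0],[30,19],[48,15],[49,0]]
[[8,11],[12,0],[17,14],[25,0],[30,19],[48,15],[49,0]]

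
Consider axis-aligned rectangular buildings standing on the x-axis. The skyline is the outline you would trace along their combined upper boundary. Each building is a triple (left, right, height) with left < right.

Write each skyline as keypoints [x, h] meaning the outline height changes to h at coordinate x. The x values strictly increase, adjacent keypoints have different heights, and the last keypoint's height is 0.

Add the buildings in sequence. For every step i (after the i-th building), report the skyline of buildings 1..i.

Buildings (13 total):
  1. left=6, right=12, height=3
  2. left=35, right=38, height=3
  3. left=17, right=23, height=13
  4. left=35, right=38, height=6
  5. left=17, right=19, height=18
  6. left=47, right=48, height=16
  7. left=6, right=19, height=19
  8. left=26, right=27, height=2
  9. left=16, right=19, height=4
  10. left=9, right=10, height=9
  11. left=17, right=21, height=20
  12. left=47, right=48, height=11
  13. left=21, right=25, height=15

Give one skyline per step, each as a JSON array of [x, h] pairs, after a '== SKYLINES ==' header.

== SKYLINES ==
[[6,3],[12,0]]
[[6,3],[12,0],[35,3],[38,0]]
[[6,3],[12,0],[17,13],[23,0],[35,3],[38,0]]
[[6,3],[12,0],[17,13],[23,0],[35,6],[38,0]]
[[6,3],[12,0],[17,18],[19,13],[23,0],[35,6],[38,0]]
[[6,3],[12,0],[17,18],[19,13],[23,0],[35,6],[38,0],[47,16],[48,0]]
[[6,19],[19,13],[23,0],[35,6],[38,0],[47,16],[48,0]]
[[6,19],[19,13],[23,0],[26,2],[27,0],[35,6],[38,0],[47,16],[48,0]]
[[6,19],[19,13],[23,0],[26,2],[27,0],[35,6],[38,0],[47,16],[48,0]]
[[6,19],[19,13],[23,0],[26,2],[27,0],[35,6],[38,0],[47,16],[48,0]]
[[6,19],[17,20],[21,13],[23,0],[26,2],[27,0],[35,6],[38,0],[47,16],[48,0]]
[[6,19],[17,20],[21,13],[23,0],[26,2],[27,0],[35,6],[38,0],[47,16],[48,0]]
[[6,19],[17,20],[21,15],[25,0],[26,2],[27,0],[35,6],[38,0],[47,16],[48,0]]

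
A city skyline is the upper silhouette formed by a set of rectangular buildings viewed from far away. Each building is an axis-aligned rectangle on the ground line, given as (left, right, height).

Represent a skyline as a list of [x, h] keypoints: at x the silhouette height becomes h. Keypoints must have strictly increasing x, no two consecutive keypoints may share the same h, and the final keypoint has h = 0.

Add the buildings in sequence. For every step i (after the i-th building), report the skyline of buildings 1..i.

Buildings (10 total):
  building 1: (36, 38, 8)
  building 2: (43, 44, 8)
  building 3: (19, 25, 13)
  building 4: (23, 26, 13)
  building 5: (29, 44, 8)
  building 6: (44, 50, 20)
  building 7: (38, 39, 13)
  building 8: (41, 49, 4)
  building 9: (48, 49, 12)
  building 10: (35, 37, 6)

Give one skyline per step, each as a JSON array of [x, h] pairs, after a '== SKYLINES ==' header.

== SKYLINES ==
[[36,8],[38,0]]
[[36,8],[38,0],[43,8],[44,0]]
[[19,13],[25,0],[36,8],[38,0],[43,8],[44,0]]
[[19,13],[26,0],[36,8],[38,0],[43,8],[44,0]]
[[19,13],[26,0],[29,8],[44,0]]
[[19,13],[26,0],[29,8],[44,20],[50,0]]
[[19,13],[26,0],[29,8],[38,13],[39,8],[44,20],[50,0]]
[[19,13],[26,0],[29,8],[38,13],[39,8],[44,20],[50,0]]
[[19,13],[26,0],[29,8],[38,13],[39,8],[44,20],[50,0]]
[[19,13],[26,0],[29,8],[38,13],[39,8],[44,20],[50,0]]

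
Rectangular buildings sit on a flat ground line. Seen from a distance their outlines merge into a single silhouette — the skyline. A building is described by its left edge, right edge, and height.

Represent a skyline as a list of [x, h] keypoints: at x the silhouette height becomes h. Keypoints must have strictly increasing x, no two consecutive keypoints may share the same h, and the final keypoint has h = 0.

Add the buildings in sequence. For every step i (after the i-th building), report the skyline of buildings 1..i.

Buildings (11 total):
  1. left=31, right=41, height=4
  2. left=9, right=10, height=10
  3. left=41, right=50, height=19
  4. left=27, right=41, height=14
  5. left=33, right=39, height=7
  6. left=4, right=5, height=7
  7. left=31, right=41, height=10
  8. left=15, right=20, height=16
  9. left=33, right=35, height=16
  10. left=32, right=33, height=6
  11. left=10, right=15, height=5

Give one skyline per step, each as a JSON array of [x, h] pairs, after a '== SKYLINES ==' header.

== SKYLINES ==
[[31,4],[41,0]]
[[9,10],[10,0],[31,4],[41,0]]
[[9,10],[10,0],[31,4],[41,19],[50,0]]
[[9,10],[10,0],[27,14],[41,19],[50,0]]
[[9,10],[10,0],[27,14],[41,19],[50,0]]
[[4,7],[5,0],[9,10],[10,0],[27,14],[41,19],[50,0]]
[[4,7],[5,0],[9,10],[10,0],[27,14],[41,19],[50,0]]
[[4,7],[5,0],[9,10],[10,0],[15,16],[20,0],[27,14],[41,19],[50,0]]
[[4,7],[5,0],[9,10],[10,0],[15,16],[20,0],[27,14],[33,16],[35,14],[41,19],[50,0]]
[[4,7],[5,0],[9,10],[10,0],[15,16],[20,0],[27,14],[33,16],[35,14],[41,19],[50,0]]
[[4,7],[5,0],[9,10],[10,5],[15,16],[20,0],[27,14],[33,16],[35,14],[41,19],[50,0]]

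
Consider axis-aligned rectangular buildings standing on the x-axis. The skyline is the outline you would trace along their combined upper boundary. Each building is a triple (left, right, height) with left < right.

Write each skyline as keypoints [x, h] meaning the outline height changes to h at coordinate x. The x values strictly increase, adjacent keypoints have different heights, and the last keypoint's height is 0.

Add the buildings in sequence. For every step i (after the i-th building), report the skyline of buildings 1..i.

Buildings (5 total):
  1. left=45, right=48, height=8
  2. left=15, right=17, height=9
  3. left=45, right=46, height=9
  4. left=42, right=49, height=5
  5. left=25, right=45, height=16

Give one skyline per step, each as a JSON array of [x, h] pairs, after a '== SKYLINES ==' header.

== SKYLINES ==
[[45,8],[48,0]]
[[15,9],[17,0],[45,8],[48,0]]
[[15,9],[17,0],[45,9],[46,8],[48,0]]
[[15,9],[17,0],[42,5],[45,9],[46,8],[48,5],[49,0]]
[[15,9],[17,0],[25,16],[45,9],[46,8],[48,5],[49,0]]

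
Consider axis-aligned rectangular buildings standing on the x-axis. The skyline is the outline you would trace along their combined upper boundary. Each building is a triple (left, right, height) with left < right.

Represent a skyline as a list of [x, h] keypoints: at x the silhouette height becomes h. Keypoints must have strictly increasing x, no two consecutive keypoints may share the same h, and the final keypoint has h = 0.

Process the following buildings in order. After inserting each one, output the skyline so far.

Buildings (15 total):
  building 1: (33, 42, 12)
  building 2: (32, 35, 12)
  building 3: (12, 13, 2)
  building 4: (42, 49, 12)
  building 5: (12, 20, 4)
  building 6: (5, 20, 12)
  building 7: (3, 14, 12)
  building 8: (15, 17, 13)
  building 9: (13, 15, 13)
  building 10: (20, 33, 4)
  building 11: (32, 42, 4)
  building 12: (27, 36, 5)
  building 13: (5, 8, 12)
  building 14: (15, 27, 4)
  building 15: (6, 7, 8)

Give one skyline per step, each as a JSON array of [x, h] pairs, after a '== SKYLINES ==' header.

== SKYLINES ==
[[33,12],[42,0]]
[[32,12],[42,0]]
[[12,2],[13,0],[32,12],[42,0]]
[[12,2],[13,0],[32,12],[49,0]]
[[12,4],[20,0],[32,12],[49,0]]
[[5,12],[20,0],[32,12],[49,0]]
[[3,12],[20,0],[32,12],[49,0]]
[[3,12],[15,13],[17,12],[20,0],[32,12],[49,0]]
[[3,12],[13,13],[17,12],[20,0],[32,12],[49,0]]
[[3,12],[13,13],[17,12],[20,4],[32,12],[49,0]]
[[3,12],[13,13],[17,12],[20,4],[32,12],[49,0]]
[[3,12],[13,13],[17,12],[20,4],[27,5],[32,12],[49,0]]
[[3,12],[13,13],[17,12],[20,4],[27,5],[32,12],[49,0]]
[[3,12],[13,13],[17,12],[20,4],[27,5],[32,12],[49,0]]
[[3,12],[13,13],[17,12],[20,4],[27,5],[32,12],[49,0]]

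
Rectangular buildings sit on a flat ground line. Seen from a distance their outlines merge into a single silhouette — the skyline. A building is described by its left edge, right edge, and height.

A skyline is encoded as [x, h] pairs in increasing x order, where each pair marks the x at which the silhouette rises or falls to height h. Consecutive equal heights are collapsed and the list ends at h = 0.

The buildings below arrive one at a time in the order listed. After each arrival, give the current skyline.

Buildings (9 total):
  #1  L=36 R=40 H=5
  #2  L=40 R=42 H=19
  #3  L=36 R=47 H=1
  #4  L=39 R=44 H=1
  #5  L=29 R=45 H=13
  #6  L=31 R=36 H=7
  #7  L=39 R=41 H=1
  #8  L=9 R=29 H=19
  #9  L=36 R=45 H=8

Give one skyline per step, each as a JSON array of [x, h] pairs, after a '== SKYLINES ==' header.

== SKYLINES ==
[[36,5],[40,0]]
[[36,5],[40,19],[42,0]]
[[36,5],[40,19],[42,1],[47,0]]
[[36,5],[40,19],[42,1],[47,0]]
[[29,13],[40,19],[42,13],[45,1],[47,0]]
[[29,13],[40,19],[42,13],[45,1],[47,0]]
[[29,13],[40,19],[42,13],[45,1],[47,0]]
[[9,19],[29,13],[40,19],[42,13],[45,1],[47,0]]
[[9,19],[29,13],[40,19],[42,13],[45,1],[47,0]]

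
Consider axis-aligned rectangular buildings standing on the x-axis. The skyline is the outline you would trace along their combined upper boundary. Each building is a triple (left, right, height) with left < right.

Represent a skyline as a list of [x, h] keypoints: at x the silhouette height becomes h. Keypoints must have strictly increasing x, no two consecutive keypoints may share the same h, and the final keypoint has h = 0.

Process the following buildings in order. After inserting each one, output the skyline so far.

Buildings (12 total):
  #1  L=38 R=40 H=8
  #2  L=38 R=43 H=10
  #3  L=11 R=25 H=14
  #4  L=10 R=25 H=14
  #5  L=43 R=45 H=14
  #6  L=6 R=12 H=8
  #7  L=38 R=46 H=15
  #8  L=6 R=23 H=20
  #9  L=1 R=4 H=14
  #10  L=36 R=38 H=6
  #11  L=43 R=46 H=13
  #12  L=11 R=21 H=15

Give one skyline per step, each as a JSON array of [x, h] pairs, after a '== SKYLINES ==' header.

== SKYLINES ==
[[38,8],[40,0]]
[[38,10],[43,0]]
[[11,14],[25,0],[38,10],[43,0]]
[[10,14],[25,0],[38,10],[43,0]]
[[10,14],[25,0],[38,10],[43,14],[45,0]]
[[6,8],[10,14],[25,0],[38,10],[43,14],[45,0]]
[[6,8],[10,14],[25,0],[38,15],[46,0]]
[[6,20],[23,14],[25,0],[38,15],[46,0]]
[[1,14],[4,0],[6,20],[23,14],[25,0],[38,15],[46,0]]
[[1,14],[4,0],[6,20],[23,14],[25,0],[36,6],[38,15],[46,0]]
[[1,14],[4,0],[6,20],[23,14],[25,0],[36,6],[38,15],[46,0]]
[[1,14],[4,0],[6,20],[23,14],[25,0],[36,6],[38,15],[46,0]]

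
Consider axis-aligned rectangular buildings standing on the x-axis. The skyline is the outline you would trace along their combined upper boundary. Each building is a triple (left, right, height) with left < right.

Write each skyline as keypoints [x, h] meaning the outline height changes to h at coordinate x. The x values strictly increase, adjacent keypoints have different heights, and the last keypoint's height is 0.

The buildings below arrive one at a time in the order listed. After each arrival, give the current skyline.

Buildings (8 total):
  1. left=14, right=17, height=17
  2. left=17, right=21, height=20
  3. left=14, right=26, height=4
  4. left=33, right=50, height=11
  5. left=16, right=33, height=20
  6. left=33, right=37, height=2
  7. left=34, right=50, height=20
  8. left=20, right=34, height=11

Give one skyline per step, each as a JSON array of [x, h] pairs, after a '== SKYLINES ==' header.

== SKYLINES ==
[[14,17],[17,0]]
[[14,17],[17,20],[21,0]]
[[14,17],[17,20],[21,4],[26,0]]
[[14,17],[17,20],[21,4],[26,0],[33,11],[50,0]]
[[14,17],[16,20],[33,11],[50,0]]
[[14,17],[16,20],[33,11],[50,0]]
[[14,17],[16,20],[33,11],[34,20],[50,0]]
[[14,17],[16,20],[33,11],[34,20],[50,0]]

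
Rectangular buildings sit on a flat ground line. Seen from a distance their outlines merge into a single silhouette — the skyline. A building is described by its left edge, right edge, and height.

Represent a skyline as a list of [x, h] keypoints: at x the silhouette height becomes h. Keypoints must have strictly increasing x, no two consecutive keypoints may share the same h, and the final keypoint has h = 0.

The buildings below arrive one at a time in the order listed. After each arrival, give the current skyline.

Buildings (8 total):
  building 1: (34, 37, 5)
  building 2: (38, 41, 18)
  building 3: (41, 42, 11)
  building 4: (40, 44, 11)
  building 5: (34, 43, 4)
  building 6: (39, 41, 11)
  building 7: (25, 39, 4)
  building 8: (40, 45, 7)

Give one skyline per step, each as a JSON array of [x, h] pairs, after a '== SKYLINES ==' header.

== SKYLINES ==
[[34,5],[37,0]]
[[34,5],[37,0],[38,18],[41,0]]
[[34,5],[37,0],[38,18],[41,11],[42,0]]
[[34,5],[37,0],[38,18],[41,11],[44,0]]
[[34,5],[37,4],[38,18],[41,11],[44,0]]
[[34,5],[37,4],[38,18],[41,11],[44,0]]
[[25,4],[34,5],[37,4],[38,18],[41,11],[44,0]]
[[25,4],[34,5],[37,4],[38,18],[41,11],[44,7],[45,0]]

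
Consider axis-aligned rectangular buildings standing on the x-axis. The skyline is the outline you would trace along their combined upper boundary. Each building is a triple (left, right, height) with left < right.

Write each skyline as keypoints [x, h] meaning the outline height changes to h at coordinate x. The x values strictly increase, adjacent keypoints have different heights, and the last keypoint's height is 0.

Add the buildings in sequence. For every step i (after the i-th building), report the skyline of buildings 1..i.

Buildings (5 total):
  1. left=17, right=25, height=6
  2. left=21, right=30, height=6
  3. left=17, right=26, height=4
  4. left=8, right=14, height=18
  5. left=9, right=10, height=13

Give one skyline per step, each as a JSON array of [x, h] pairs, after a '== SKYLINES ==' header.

== SKYLINES ==
[[17,6],[25,0]]
[[17,6],[30,0]]
[[17,6],[30,0]]
[[8,18],[14,0],[17,6],[30,0]]
[[8,18],[14,0],[17,6],[30,0]]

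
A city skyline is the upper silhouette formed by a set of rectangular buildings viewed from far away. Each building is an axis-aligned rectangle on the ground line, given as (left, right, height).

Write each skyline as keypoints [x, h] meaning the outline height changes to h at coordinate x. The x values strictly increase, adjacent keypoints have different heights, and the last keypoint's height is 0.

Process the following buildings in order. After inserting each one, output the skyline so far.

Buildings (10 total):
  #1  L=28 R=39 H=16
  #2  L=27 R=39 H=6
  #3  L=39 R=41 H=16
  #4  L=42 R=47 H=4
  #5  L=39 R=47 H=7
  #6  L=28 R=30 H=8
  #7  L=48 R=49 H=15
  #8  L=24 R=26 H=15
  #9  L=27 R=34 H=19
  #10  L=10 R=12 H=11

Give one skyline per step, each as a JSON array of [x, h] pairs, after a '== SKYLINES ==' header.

== SKYLINES ==
[[28,16],[39,0]]
[[27,6],[28,16],[39,0]]
[[27,6],[28,16],[41,0]]
[[27,6],[28,16],[41,0],[42,4],[47,0]]
[[27,6],[28,16],[41,7],[47,0]]
[[27,6],[28,16],[41,7],[47,0]]
[[27,6],[28,16],[41,7],[47,0],[48,15],[49,0]]
[[24,15],[26,0],[27,6],[28,16],[41,7],[47,0],[48,15],[49,0]]
[[24,15],[26,0],[27,19],[34,16],[41,7],[47,0],[48,15],[49,0]]
[[10,11],[12,0],[24,15],[26,0],[27,19],[34,16],[41,7],[47,0],[48,15],[49,0]]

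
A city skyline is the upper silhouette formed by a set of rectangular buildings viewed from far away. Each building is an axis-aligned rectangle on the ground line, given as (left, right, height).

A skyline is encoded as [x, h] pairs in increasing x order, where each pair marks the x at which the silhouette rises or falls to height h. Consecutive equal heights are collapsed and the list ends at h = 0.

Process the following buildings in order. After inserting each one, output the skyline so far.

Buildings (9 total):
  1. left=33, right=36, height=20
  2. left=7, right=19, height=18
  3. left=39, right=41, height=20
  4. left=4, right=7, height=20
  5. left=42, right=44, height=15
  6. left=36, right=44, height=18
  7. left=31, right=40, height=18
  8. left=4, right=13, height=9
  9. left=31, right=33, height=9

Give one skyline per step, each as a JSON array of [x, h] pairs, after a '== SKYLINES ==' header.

== SKYLINES ==
[[33,20],[36,0]]
[[7,18],[19,0],[33,20],[36,0]]
[[7,18],[19,0],[33,20],[36,0],[39,20],[41,0]]
[[4,20],[7,18],[19,0],[33,20],[36,0],[39,20],[41,0]]
[[4,20],[7,18],[19,0],[33,20],[36,0],[39,20],[41,0],[42,15],[44,0]]
[[4,20],[7,18],[19,0],[33,20],[36,18],[39,20],[41,18],[44,0]]
[[4,20],[7,18],[19,0],[31,18],[33,20],[36,18],[39,20],[41,18],[44,0]]
[[4,20],[7,18],[19,0],[31,18],[33,20],[36,18],[39,20],[41,18],[44,0]]
[[4,20],[7,18],[19,0],[31,18],[33,20],[36,18],[39,20],[41,18],[44,0]]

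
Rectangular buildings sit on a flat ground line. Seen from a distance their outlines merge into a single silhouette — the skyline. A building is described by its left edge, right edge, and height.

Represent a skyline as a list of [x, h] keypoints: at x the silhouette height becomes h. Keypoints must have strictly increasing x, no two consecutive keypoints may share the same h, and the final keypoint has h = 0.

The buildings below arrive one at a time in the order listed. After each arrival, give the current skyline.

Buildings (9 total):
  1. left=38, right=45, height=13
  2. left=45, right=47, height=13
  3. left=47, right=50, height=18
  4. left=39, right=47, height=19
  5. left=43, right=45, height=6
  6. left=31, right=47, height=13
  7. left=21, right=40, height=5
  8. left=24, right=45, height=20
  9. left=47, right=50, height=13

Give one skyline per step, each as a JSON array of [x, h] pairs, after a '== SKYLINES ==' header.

== SKYLINES ==
[[38,13],[45,0]]
[[38,13],[47,0]]
[[38,13],[47,18],[50,0]]
[[38,13],[39,19],[47,18],[50,0]]
[[38,13],[39,19],[47,18],[50,0]]
[[31,13],[39,19],[47,18],[50,0]]
[[21,5],[31,13],[39,19],[47,18],[50,0]]
[[21,5],[24,20],[45,19],[47,18],[50,0]]
[[21,5],[24,20],[45,19],[47,18],[50,0]]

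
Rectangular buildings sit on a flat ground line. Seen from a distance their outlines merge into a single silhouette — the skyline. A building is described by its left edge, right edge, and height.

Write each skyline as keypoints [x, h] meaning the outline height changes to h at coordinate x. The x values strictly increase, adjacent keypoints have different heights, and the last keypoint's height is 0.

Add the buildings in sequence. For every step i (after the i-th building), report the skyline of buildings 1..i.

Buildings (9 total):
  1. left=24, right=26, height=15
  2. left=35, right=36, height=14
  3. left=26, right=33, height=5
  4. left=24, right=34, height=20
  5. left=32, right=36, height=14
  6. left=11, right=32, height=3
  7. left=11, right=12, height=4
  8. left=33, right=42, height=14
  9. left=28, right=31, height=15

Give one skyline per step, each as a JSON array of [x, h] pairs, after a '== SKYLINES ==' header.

== SKYLINES ==
[[24,15],[26,0]]
[[24,15],[26,0],[35,14],[36,0]]
[[24,15],[26,5],[33,0],[35,14],[36,0]]
[[24,20],[34,0],[35,14],[36,0]]
[[24,20],[34,14],[36,0]]
[[11,3],[24,20],[34,14],[36,0]]
[[11,4],[12,3],[24,20],[34,14],[36,0]]
[[11,4],[12,3],[24,20],[34,14],[42,0]]
[[11,4],[12,3],[24,20],[34,14],[42,0]]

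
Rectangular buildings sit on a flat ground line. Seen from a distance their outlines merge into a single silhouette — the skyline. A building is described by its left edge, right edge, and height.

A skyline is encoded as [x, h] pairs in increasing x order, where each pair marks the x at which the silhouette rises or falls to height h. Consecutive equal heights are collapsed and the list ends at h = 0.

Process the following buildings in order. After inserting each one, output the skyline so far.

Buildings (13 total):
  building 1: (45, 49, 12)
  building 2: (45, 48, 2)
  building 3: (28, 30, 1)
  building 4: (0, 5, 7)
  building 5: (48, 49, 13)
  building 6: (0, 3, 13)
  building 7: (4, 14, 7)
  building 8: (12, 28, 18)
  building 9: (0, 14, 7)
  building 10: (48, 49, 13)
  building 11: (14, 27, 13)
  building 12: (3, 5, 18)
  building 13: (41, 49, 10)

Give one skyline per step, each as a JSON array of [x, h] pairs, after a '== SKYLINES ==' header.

== SKYLINES ==
[[45,12],[49,0]]
[[45,12],[49,0]]
[[28,1],[30,0],[45,12],[49,0]]
[[0,7],[5,0],[28,1],[30,0],[45,12],[49,0]]
[[0,7],[5,0],[28,1],[30,0],[45,12],[48,13],[49,0]]
[[0,13],[3,7],[5,0],[28,1],[30,0],[45,12],[48,13],[49,0]]
[[0,13],[3,7],[14,0],[28,1],[30,0],[45,12],[48,13],[49,0]]
[[0,13],[3,7],[12,18],[28,1],[30,0],[45,12],[48,13],[49,0]]
[[0,13],[3,7],[12,18],[28,1],[30,0],[45,12],[48,13],[49,0]]
[[0,13],[3,7],[12,18],[28,1],[30,0],[45,12],[48,13],[49,0]]
[[0,13],[3,7],[12,18],[28,1],[30,0],[45,12],[48,13],[49,0]]
[[0,13],[3,18],[5,7],[12,18],[28,1],[30,0],[45,12],[48,13],[49,0]]
[[0,13],[3,18],[5,7],[12,18],[28,1],[30,0],[41,10],[45,12],[48,13],[49,0]]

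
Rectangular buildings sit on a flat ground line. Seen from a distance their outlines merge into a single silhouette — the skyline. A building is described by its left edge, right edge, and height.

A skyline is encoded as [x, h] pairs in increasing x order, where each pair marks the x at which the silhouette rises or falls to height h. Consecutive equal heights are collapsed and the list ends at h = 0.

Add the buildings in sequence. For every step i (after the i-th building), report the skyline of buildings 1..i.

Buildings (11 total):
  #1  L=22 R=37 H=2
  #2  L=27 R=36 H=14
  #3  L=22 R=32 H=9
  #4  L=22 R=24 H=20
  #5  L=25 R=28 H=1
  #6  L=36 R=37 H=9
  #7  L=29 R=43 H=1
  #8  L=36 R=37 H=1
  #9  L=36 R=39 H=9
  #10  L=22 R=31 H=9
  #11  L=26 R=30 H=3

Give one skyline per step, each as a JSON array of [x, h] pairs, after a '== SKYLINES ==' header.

== SKYLINES ==
[[22,2],[37,0]]
[[22,2],[27,14],[36,2],[37,0]]
[[22,9],[27,14],[36,2],[37,0]]
[[22,20],[24,9],[27,14],[36,2],[37,0]]
[[22,20],[24,9],[27,14],[36,2],[37,0]]
[[22,20],[24,9],[27,14],[36,9],[37,0]]
[[22,20],[24,9],[27,14],[36,9],[37,1],[43,0]]
[[22,20],[24,9],[27,14],[36,9],[37,1],[43,0]]
[[22,20],[24,9],[27,14],[36,9],[39,1],[43,0]]
[[22,20],[24,9],[27,14],[36,9],[39,1],[43,0]]
[[22,20],[24,9],[27,14],[36,9],[39,1],[43,0]]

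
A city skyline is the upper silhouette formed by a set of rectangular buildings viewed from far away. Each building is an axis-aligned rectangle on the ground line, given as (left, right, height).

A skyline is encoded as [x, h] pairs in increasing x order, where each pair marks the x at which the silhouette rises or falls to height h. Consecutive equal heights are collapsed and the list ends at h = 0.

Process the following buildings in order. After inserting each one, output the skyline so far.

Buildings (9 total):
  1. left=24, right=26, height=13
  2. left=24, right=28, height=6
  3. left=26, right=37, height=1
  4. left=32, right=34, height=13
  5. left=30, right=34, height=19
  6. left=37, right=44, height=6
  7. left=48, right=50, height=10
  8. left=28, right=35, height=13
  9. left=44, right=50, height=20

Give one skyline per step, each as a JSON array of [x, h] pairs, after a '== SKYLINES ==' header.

== SKYLINES ==
[[24,13],[26,0]]
[[24,13],[26,6],[28,0]]
[[24,13],[26,6],[28,1],[37,0]]
[[24,13],[26,6],[28,1],[32,13],[34,1],[37,0]]
[[24,13],[26,6],[28,1],[30,19],[34,1],[37,0]]
[[24,13],[26,6],[28,1],[30,19],[34,1],[37,6],[44,0]]
[[24,13],[26,6],[28,1],[30,19],[34,1],[37,6],[44,0],[48,10],[50,0]]
[[24,13],[26,6],[28,13],[30,19],[34,13],[35,1],[37,6],[44,0],[48,10],[50,0]]
[[24,13],[26,6],[28,13],[30,19],[34,13],[35,1],[37,6],[44,20],[50,0]]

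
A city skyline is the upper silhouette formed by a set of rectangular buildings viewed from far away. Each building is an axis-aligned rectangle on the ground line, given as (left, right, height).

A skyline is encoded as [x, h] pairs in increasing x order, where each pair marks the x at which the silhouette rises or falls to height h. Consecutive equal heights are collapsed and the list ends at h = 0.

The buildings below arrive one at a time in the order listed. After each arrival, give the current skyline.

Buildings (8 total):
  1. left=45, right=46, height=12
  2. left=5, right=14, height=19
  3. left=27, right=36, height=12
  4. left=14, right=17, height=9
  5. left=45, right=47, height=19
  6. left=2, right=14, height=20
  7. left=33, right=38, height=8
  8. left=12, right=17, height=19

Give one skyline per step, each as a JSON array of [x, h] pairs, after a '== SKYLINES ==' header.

== SKYLINES ==
[[45,12],[46,0]]
[[5,19],[14,0],[45,12],[46,0]]
[[5,19],[14,0],[27,12],[36,0],[45,12],[46,0]]
[[5,19],[14,9],[17,0],[27,12],[36,0],[45,12],[46,0]]
[[5,19],[14,9],[17,0],[27,12],[36,0],[45,19],[47,0]]
[[2,20],[14,9],[17,0],[27,12],[36,0],[45,19],[47,0]]
[[2,20],[14,9],[17,0],[27,12],[36,8],[38,0],[45,19],[47,0]]
[[2,20],[14,19],[17,0],[27,12],[36,8],[38,0],[45,19],[47,0]]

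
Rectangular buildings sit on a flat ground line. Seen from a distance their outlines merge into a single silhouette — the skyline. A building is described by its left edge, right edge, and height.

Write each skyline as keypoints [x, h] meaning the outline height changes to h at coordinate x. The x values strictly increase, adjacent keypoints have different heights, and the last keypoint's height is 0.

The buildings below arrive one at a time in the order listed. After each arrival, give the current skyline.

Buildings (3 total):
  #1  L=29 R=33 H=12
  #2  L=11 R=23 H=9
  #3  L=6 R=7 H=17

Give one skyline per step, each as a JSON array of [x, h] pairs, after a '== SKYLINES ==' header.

== SKYLINES ==
[[29,12],[33,0]]
[[11,9],[23,0],[29,12],[33,0]]
[[6,17],[7,0],[11,9],[23,0],[29,12],[33,0]]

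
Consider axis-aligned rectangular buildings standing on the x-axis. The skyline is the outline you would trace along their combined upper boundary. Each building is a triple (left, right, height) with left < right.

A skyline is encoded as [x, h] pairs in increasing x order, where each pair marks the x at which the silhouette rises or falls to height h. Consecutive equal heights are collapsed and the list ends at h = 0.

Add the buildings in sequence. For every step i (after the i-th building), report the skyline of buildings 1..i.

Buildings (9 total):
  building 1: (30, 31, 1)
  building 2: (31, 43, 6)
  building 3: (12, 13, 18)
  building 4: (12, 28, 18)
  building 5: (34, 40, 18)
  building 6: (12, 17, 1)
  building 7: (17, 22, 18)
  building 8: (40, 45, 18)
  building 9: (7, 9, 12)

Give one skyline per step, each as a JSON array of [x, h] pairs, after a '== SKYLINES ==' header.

== SKYLINES ==
[[30,1],[31,0]]
[[30,1],[31,6],[43,0]]
[[12,18],[13,0],[30,1],[31,6],[43,0]]
[[12,18],[28,0],[30,1],[31,6],[43,0]]
[[12,18],[28,0],[30,1],[31,6],[34,18],[40,6],[43,0]]
[[12,18],[28,0],[30,1],[31,6],[34,18],[40,6],[43,0]]
[[12,18],[28,0],[30,1],[31,6],[34,18],[40,6],[43,0]]
[[12,18],[28,0],[30,1],[31,6],[34,18],[45,0]]
[[7,12],[9,0],[12,18],[28,0],[30,1],[31,6],[34,18],[45,0]]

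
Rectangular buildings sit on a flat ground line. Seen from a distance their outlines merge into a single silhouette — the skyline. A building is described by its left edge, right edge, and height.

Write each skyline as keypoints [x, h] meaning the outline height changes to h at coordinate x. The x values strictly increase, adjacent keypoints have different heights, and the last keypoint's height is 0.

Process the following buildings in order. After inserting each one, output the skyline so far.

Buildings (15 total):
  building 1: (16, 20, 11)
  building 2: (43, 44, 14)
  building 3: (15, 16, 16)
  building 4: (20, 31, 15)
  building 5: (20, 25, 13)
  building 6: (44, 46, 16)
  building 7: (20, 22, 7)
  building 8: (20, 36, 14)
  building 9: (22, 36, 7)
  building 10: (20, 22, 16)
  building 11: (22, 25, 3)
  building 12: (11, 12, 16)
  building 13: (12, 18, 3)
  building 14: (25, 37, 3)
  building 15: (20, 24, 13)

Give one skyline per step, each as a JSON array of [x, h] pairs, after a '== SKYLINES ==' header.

== SKYLINES ==
[[16,11],[20,0]]
[[16,11],[20,0],[43,14],[44,0]]
[[15,16],[16,11],[20,0],[43,14],[44,0]]
[[15,16],[16,11],[20,15],[31,0],[43,14],[44,0]]
[[15,16],[16,11],[20,15],[31,0],[43,14],[44,0]]
[[15,16],[16,11],[20,15],[31,0],[43,14],[44,16],[46,0]]
[[15,16],[16,11],[20,15],[31,0],[43,14],[44,16],[46,0]]
[[15,16],[16,11],[20,15],[31,14],[36,0],[43,14],[44,16],[46,0]]
[[15,16],[16,11],[20,15],[31,14],[36,0],[43,14],[44,16],[46,0]]
[[15,16],[16,11],[20,16],[22,15],[31,14],[36,0],[43,14],[44,16],[46,0]]
[[15,16],[16,11],[20,16],[22,15],[31,14],[36,0],[43,14],[44,16],[46,0]]
[[11,16],[12,0],[15,16],[16,11],[20,16],[22,15],[31,14],[36,0],[43,14],[44,16],[46,0]]
[[11,16],[12,3],[15,16],[16,11],[20,16],[22,15],[31,14],[36,0],[43,14],[44,16],[46,0]]
[[11,16],[12,3],[15,16],[16,11],[20,16],[22,15],[31,14],[36,3],[37,0],[43,14],[44,16],[46,0]]
[[11,16],[12,3],[15,16],[16,11],[20,16],[22,15],[31,14],[36,3],[37,0],[43,14],[44,16],[46,0]]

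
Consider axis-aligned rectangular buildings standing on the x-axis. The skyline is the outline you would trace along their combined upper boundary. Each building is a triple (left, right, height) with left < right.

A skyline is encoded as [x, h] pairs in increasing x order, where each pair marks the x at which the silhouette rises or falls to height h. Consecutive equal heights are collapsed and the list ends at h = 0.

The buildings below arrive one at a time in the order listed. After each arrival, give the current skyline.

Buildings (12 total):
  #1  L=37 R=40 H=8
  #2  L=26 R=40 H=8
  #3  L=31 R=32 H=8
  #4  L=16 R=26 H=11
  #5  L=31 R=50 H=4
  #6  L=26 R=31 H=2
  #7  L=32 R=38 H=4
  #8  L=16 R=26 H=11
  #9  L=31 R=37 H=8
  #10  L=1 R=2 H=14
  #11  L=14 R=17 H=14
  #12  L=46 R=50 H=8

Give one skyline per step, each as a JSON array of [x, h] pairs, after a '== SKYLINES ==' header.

== SKYLINES ==
[[37,8],[40,0]]
[[26,8],[40,0]]
[[26,8],[40,0]]
[[16,11],[26,8],[40,0]]
[[16,11],[26,8],[40,4],[50,0]]
[[16,11],[26,8],[40,4],[50,0]]
[[16,11],[26,8],[40,4],[50,0]]
[[16,11],[26,8],[40,4],[50,0]]
[[16,11],[26,8],[40,4],[50,0]]
[[1,14],[2,0],[16,11],[26,8],[40,4],[50,0]]
[[1,14],[2,0],[14,14],[17,11],[26,8],[40,4],[50,0]]
[[1,14],[2,0],[14,14],[17,11],[26,8],[40,4],[46,8],[50,0]]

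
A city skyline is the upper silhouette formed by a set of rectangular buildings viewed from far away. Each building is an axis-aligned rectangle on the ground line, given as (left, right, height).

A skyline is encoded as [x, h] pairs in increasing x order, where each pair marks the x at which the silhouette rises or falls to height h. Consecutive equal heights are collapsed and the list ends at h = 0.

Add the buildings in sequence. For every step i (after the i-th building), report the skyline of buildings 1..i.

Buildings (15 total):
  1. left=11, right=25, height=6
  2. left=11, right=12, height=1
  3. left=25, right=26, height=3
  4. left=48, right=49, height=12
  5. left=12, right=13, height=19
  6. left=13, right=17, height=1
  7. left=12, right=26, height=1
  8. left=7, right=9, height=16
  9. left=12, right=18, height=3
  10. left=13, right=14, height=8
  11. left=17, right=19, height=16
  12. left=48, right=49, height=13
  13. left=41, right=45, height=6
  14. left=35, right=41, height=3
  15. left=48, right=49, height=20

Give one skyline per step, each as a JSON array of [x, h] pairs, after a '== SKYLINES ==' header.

== SKYLINES ==
[[11,6],[25,0]]
[[11,6],[25,0]]
[[11,6],[25,3],[26,0]]
[[11,6],[25,3],[26,0],[48,12],[49,0]]
[[11,6],[12,19],[13,6],[25,3],[26,0],[48,12],[49,0]]
[[11,6],[12,19],[13,6],[25,3],[26,0],[48,12],[49,0]]
[[11,6],[12,19],[13,6],[25,3],[26,0],[48,12],[49,0]]
[[7,16],[9,0],[11,6],[12,19],[13,6],[25,3],[26,0],[48,12],[49,0]]
[[7,16],[9,0],[11,6],[12,19],[13,6],[25,3],[26,0],[48,12],[49,0]]
[[7,16],[9,0],[11,6],[12,19],[13,8],[14,6],[25,3],[26,0],[48,12],[49,0]]
[[7,16],[9,0],[11,6],[12,19],[13,8],[14,6],[17,16],[19,6],[25,3],[26,0],[48,12],[49,0]]
[[7,16],[9,0],[11,6],[12,19],[13,8],[14,6],[17,16],[19,6],[25,3],[26,0],[48,13],[49,0]]
[[7,16],[9,0],[11,6],[12,19],[13,8],[14,6],[17,16],[19,6],[25,3],[26,0],[41,6],[45,0],[48,13],[49,0]]
[[7,16],[9,0],[11,6],[12,19],[13,8],[14,6],[17,16],[19,6],[25,3],[26,0],[35,3],[41,6],[45,0],[48,13],[49,0]]
[[7,16],[9,0],[11,6],[12,19],[13,8],[14,6],[17,16],[19,6],[25,3],[26,0],[35,3],[41,6],[45,0],[48,20],[49,0]]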